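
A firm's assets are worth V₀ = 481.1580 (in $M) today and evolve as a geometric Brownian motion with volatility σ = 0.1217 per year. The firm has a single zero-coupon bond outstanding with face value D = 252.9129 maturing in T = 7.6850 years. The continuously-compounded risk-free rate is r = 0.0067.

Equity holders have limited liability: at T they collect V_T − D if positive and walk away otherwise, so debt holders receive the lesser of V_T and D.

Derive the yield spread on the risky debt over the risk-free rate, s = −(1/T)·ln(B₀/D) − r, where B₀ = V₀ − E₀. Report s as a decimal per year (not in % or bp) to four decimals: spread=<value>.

d₁ = [ln(V₀/D) + (r + σ²/2)T] / (σ√T)
   = [ln(481.1580/252.9129) + (0.0067 + 0.5·0.1217²)·7.6850] / (0.1217·√7.6850)
   = [0.643151 + 0.108400] / 0.337375 = 2.227644
d₂ = d₁ − σ√T = 2.227644 − 0.337375 = 1.890270
N(d₁) = 0.987048,  N(d₂) = 0.970639,  e^(−rT) = 0.949814
E₀ = V₀·N(d₁) − D·e^(−rT)·N(d₂)
   = 481.1580·0.987048 − 252.9129·0.949814·0.970639 = 241.758957
B₀ = V₀ − E₀ = 481.1580 − 241.758957 = 239.399043
spread = −(1/T)·ln(B₀/D) − r = −(1/7.6850)·ln(239.399043/252.9129) − 0.0067 = 0.00044553

spread=0.0004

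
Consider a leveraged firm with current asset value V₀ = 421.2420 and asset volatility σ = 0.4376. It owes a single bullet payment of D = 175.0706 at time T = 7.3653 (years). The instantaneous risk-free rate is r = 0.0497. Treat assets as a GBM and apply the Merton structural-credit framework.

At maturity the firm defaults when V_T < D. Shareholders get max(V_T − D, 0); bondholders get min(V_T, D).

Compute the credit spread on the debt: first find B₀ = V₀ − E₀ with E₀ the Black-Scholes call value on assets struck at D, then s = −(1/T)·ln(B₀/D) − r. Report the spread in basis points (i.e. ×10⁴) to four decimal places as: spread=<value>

spread=221.0756

d₁ = [ln(V₀/D) + (r + σ²/2)T] / (σ√T)
   = [ln(421.2420/175.0706) + (0.0497 + 0.5·0.4376²)·7.3653] / (0.4376·√7.3653)
   = [0.878018 + 1.071260] / 1.187606 = 1.641350
d₂ = d₁ − σ√T = 1.641350 − 1.187606 = 0.453744
N(d₁) = 0.949638,  N(d₂) = 0.674993,  e^(−rT) = 0.693464
E₀ = V₀·N(d₁) − D·e^(−rT)·N(d₂)
   = 421.2420·0.949638 − 175.0706·0.693464·0.674993 = 318.079532
B₀ = V₀ − E₀ = 421.2420 − 318.079532 = 103.162468
spread = −(1/T)·ln(B₀/D) − r = −(1/7.3653)·ln(103.162468/175.0706) − 0.0497 = 0.02210756
in basis points: 0.02210756 × 10⁴ = 221.0756 bp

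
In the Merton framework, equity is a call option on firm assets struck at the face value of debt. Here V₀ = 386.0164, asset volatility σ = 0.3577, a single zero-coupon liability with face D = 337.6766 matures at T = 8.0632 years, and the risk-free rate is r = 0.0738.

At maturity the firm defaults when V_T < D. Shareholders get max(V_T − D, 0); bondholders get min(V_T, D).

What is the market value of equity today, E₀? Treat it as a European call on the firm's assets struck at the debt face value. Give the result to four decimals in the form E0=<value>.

E0=234.8881

d₁ = [ln(V₀/D) + (r + σ²/2)T] / (σ√T)
   = [ln(386.0164/337.6766) + (0.0738 + 0.5·0.3577²)·8.0632] / (0.3577·√8.0632)
   = [0.133791 + 1.110905] / 1.015717 = 1.225436
d₂ = d₁ − σ√T = 1.225436 − 1.015717 = 0.209719
N(d₁) = 0.889794,  N(d₂) = 0.583056,  e^(−rT) = 0.551527
E₀ = V₀·N(d₁) − D·e^(−rT)·N(d₂)
   = 386.0164·0.889794 − 337.6766·0.551527·0.583056 = 234.888087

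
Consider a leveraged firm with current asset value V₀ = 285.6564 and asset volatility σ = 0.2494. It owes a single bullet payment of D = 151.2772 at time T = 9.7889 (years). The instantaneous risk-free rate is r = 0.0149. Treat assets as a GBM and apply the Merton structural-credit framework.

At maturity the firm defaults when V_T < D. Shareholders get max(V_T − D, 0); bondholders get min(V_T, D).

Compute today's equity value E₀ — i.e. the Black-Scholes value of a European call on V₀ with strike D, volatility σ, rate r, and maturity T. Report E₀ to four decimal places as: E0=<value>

d₁ = [ln(V₀/D) + (r + σ²/2)T] / (σ√T)
   = [ln(285.6564/151.2772) + (0.0149 + 0.5·0.2494²)·9.7889] / (0.2494·√9.7889)
   = [0.635676 + 0.450291] / 0.780303 = 1.391724
d₂ = d₁ − σ√T = 1.391724 − 0.780303 = 0.611421
N(d₁) = 0.917997,  N(d₂) = 0.729540,  e^(−rT) = 0.864283
E₀ = V₀·N(d₁) − D·e^(−rT)·N(d₂)
   = 285.6564·0.917997 − 151.2772·0.864283·0.729540 = 166.847084

E0=166.8471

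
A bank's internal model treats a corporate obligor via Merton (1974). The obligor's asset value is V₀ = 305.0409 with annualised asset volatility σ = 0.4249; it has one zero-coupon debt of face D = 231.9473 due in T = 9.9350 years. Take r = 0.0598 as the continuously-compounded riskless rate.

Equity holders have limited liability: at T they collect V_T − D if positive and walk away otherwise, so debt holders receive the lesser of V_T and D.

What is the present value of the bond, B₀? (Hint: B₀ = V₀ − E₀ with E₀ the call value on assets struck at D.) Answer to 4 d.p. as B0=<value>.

d₁ = [ln(V₀/D) + (r + σ²/2)T] / (σ√T)
   = [ln(305.0409/231.9473) + (0.0598 + 0.5·0.4249²)·9.9350] / (0.4249·√9.9350)
   = [0.273936 + 1.490945] / 1.339278 = 1.317786
d₂ = d₁ − σ√T = 1.317786 − 1.339278 = -0.021492
N(d₁) = 0.906212,  N(d₂) = 0.491427,  e^(−rT) = 0.552052
E₀ = V₀·N(d₁) − D·e^(−rT)·N(d₂)
   = 305.0409·0.906212 − 231.9473·0.552052·0.491427 = 213.506132
B₀ = V₀ − E₀ = 305.0409 − 213.506132 = 91.534768

B0=91.5348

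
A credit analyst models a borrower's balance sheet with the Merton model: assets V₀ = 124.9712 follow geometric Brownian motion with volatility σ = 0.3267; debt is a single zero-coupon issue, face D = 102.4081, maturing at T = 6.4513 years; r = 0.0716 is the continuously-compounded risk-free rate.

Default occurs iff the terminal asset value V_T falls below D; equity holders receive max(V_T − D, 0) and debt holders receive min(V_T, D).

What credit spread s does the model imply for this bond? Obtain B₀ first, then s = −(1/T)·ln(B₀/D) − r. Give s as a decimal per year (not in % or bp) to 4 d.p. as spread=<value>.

d₁ = [ln(V₀/D) + (r + σ²/2)T] / (σ√T)
   = [ln(124.9712/102.4081) + (0.0716 + 0.5·0.3267²)·6.4513] / (0.3267·√6.4513)
   = [0.199117 + 0.806196] / 0.829799 = 1.211515
d₂ = d₁ − σ√T = 1.211515 − 0.829799 = 0.381716
N(d₁) = 0.887151,  N(d₂) = 0.648664,  e^(−rT) = 0.630077
E₀ = V₀·N(d₁) − D·e^(−rT)·N(d₂)
   = 124.9712·0.887151 − 102.4081·0.630077·0.648664 = 69.013269
B₀ = V₀ − E₀ = 124.9712 − 69.013269 = 55.957931
spread = −(1/T)·ln(B₀/D) − r = −(1/6.4513)·ln(55.957931/102.4081) − 0.0716 = 0.02208122

spread=0.0221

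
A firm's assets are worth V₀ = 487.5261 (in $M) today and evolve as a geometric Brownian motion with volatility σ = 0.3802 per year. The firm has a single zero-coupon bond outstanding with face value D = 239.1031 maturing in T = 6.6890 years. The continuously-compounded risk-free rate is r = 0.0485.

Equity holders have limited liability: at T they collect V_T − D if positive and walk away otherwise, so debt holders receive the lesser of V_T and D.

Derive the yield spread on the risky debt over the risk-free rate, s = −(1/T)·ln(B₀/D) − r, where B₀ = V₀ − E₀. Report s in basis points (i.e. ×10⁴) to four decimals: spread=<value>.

spread=182.0234

d₁ = [ln(V₀/D) + (r + σ²/2)T] / (σ√T)
   = [ln(487.5261/239.1031) + (0.0485 + 0.5·0.3802²)·6.6890] / (0.3802·√6.6890)
   = [0.712449 + 0.807871] / 0.983315 = 1.546117
d₂ = d₁ − σ√T = 1.546117 − 0.983315 = 0.562801
N(d₁) = 0.938962,  N(d₂) = 0.713215,  e^(−rT) = 0.722949
E₀ = V₀·N(d₁) − D·e^(−rT)·N(d₂)
   = 487.5261·0.938962 − 239.1031·0.722949·0.713215 = 334.482496
B₀ = V₀ − E₀ = 487.5261 − 334.482496 = 153.043604
spread = −(1/T)·ln(B₀/D) − r = −(1/6.6890)·ln(153.043604/239.1031) − 0.0485 = 0.01820234
in basis points: 0.01820234 × 10⁴ = 182.0234 bp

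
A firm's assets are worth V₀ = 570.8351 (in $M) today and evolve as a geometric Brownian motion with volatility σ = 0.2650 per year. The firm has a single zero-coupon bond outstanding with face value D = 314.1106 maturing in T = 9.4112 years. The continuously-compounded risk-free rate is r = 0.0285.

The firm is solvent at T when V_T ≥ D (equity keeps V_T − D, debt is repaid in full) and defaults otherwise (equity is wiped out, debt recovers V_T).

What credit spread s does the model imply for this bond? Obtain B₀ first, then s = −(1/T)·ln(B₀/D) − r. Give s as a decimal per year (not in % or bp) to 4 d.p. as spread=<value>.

spread=0.0097

d₁ = [ln(V₀/D) + (r + σ²/2)T] / (σ√T)
   = [ln(570.8351/314.1106) + (0.0285 + 0.5·0.2650²)·9.4112] / (0.2650·√9.4112)
   = [0.597355 + 0.598670] / 0.812958 = 1.471201
d₂ = d₁ − σ√T = 1.471201 − 0.812958 = 0.658242
N(d₁) = 0.929382,  N(d₂) = 0.744809,  e^(−rT) = 0.764740
E₀ = V₀·N(d₁) − D·e^(−rT)·N(d₂)
   = 570.8351·0.929382 − 314.1106·0.764740·0.744809 = 351.610896
B₀ = V₀ − E₀ = 570.8351 − 351.610896 = 219.224204
spread = −(1/T)·ln(B₀/D) − r = −(1/9.4112)·ln(219.224204/314.1106) − 0.0285 = 0.00971512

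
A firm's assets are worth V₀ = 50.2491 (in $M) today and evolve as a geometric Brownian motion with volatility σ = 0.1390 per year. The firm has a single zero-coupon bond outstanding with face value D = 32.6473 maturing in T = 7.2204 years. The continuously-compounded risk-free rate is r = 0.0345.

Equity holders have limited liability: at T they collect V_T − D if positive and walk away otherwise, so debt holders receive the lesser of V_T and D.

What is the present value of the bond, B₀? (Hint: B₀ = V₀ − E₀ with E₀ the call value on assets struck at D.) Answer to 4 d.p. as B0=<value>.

B0=25.2703

d₁ = [ln(V₀/D) + (r + σ²/2)T] / (σ√T)
   = [ln(50.2491/32.6473) + (0.0345 + 0.5·0.1390²)·7.2204] / (0.1390·√7.2204)
   = [0.431230 + 0.318856] / 0.373504 = 2.008243
d₂ = d₁ − σ√T = 2.008243 − 0.373504 = 1.634738
N(d₁) = 0.977691,  N(d₂) = 0.948948,  e^(−rT) = 0.779499
E₀ = V₀·N(d₁) − D·e^(−rT)·N(d₂)
   = 50.2491·0.977691 − 32.6473·0.779499·0.948948 = 24.978763
B₀ = V₀ − E₀ = 50.2491 − 24.978763 = 25.270337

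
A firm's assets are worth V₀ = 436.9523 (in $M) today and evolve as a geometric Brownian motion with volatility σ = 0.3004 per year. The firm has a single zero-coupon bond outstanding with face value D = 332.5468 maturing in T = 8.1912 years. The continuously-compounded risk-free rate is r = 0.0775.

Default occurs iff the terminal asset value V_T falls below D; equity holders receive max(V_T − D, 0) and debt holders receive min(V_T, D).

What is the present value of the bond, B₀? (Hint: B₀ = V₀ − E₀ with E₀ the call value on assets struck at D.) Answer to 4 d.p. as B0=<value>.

d₁ = [ln(V₀/D) + (r + σ²/2)T] / (σ√T)
   = [ln(436.9523/332.5468) + (0.0775 + 0.5·0.3004²)·8.1912] / (0.3004·√8.1912)
   = [0.273043 + 1.004406] / 0.859753 = 1.485833
d₂ = d₁ − σ√T = 1.485833 − 0.859753 = 0.626080
N(d₁) = 0.931338,  N(d₂) = 0.734369,  e^(−rT) = 0.530032
E₀ = V₀·N(d₁) − D·e^(−rT)·N(d₂)
   = 436.9523·0.931338 − 332.5468·0.530032·0.734369 = 277.510281
B₀ = V₀ − E₀ = 436.9523 − 277.510281 = 159.442019

B0=159.4420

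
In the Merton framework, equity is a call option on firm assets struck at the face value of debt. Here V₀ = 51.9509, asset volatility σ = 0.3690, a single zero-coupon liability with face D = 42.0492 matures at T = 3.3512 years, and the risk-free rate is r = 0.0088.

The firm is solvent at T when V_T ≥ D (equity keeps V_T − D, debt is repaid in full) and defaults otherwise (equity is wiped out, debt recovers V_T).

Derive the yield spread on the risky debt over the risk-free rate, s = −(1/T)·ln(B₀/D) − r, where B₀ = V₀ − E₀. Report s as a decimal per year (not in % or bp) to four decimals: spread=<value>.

spread=0.0601

d₁ = [ln(V₀/D) + (r + σ²/2)T] / (σ√T)
   = [ln(51.9509/42.0492) + (0.0088 + 0.5·0.3690²)·3.3512] / (0.3690·√3.3512)
   = [0.211459 + 0.257642] / 0.675502 = 0.694448
d₂ = d₁ − σ√T = 0.694448 − 0.675502 = 0.018946
N(d₁) = 0.756299,  N(d₂) = 0.507558,  e^(−rT) = 0.970940
E₀ = V₀·N(d₁) − D·e^(−rT)·N(d₂)
   = 51.9509·0.756299 − 42.0492·0.970940·0.507558 = 18.568235
B₀ = V₀ − E₀ = 51.9509 − 18.568235 = 33.382665
spread = −(1/T)·ln(B₀/D) − r = −(1/3.3512)·ln(33.382665/42.0492) − 0.0088 = 0.06007193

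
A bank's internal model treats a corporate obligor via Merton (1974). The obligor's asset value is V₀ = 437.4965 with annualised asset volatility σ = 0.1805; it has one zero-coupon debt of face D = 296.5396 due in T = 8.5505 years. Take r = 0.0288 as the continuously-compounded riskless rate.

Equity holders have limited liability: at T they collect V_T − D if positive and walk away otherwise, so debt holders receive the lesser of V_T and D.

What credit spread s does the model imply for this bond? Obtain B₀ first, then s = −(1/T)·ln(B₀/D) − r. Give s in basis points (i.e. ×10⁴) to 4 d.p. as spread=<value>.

d₁ = [ln(V₀/D) + (r + σ²/2)T] / (σ√T)
   = [ln(437.4965/296.5396) + (0.0288 + 0.5·0.1805²)·8.5505] / (0.1805·√8.5505)
   = [0.388888 + 0.385543] / 0.527804 = 1.467269
d₂ = d₁ − σ√T = 1.467269 − 0.527804 = 0.939465
N(d₁) = 0.928849,  N(d₂) = 0.826254,  e^(−rT) = 0.781723
E₀ = V₀·N(d₁) − D·e^(−rT)·N(d₂)
   = 437.4965·0.928849 − 296.5396·0.781723·0.826254 = 214.832489
B₀ = V₀ − E₀ = 437.4965 − 214.832489 = 222.664011
spread = −(1/T)·ln(B₀/D) − r = −(1/8.5505)·ln(222.664011/296.5396) − 0.0288 = 0.00470878
in basis points: 0.00470878 × 10⁴ = 47.0878 bp

spread=47.0878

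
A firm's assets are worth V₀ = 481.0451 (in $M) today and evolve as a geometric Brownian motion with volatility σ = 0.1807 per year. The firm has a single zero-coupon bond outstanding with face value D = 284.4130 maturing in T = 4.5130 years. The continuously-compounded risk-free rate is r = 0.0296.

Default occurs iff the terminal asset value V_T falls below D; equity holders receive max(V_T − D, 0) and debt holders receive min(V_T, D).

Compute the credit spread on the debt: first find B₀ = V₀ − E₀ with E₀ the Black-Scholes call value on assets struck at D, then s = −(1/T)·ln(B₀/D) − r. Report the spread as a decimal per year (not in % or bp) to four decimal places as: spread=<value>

d₁ = [ln(V₀/D) + (r + σ²/2)T] / (σ√T)
   = [ln(481.0451/284.4130) + (0.0296 + 0.5·0.1807²)·4.5130] / (0.1807·√4.5130)
   = [0.525534 + 0.207265] / 0.383876 = 1.908947
d₂ = d₁ − σ√T = 1.908947 − 0.383876 = 1.525071
N(d₁) = 0.971866,  N(d₂) = 0.936379,  e^(−rT) = 0.874953
E₀ = V₀·N(d₁) − D·e^(−rT)·N(d₂)
   = 481.0451·0.971866 − 284.4130·0.874953·0.936379 = 234.494954
B₀ = V₀ − E₀ = 481.0451 − 234.494954 = 246.550146
spread = −(1/T)·ln(B₀/D) − r = −(1/4.5130)·ln(246.550146/284.4130) − 0.0296 = 0.00205566

spread=0.0021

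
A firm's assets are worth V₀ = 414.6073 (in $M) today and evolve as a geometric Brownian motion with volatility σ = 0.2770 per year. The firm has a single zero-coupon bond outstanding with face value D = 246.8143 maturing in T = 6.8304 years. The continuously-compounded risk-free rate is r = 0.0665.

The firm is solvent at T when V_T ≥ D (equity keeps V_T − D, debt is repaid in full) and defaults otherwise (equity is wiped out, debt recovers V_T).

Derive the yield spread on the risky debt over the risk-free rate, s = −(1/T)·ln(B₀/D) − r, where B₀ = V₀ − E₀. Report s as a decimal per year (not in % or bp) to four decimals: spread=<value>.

d₁ = [ln(V₀/D) + (r + σ²/2)T] / (σ√T)
   = [ln(414.6073/246.8143) + (0.0665 + 0.5·0.2770²)·6.8304] / (0.2770·√6.8304)
   = [0.518696 + 0.716266] / 0.723940 = 1.705889
d₂ = d₁ − σ√T = 1.705889 − 0.723940 = 0.981949
N(d₁) = 0.955986,  N(d₂) = 0.836937,  e^(−rT) = 0.634942
E₀ = V₀·N(d₁) − D·e^(−rT)·N(d₂)
   = 414.6073·0.955986 − 246.8143·0.634942·0.836937 = 265.199841
B₀ = V₀ − E₀ = 414.6073 − 265.199841 = 149.407459
spread = −(1/T)·ln(B₀/D) − r = −(1/6.8304)·ln(149.407459/246.8143) − 0.0665 = 0.00698897

spread=0.0070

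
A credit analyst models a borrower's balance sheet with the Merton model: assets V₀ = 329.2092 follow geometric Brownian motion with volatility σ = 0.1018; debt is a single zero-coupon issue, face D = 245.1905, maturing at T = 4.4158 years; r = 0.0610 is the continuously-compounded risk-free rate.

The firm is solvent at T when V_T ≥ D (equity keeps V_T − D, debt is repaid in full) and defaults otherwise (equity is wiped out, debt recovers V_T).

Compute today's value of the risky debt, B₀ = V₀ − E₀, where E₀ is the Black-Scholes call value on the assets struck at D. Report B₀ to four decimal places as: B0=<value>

d₁ = [ln(V₀/D) + (r + σ²/2)T] / (σ√T)
   = [ln(329.2092/245.1905) + (0.0610 + 0.5·0.1018²)·4.4158] / (0.1018·√4.4158)
   = [0.294658 + 0.292245] / 0.213921 = 2.743555
d₂ = d₁ − σ√T = 2.743555 − 0.213921 = 2.529634
N(d₁) = 0.996961,  N(d₂) = 0.994291,  e^(−rT) = 0.763865
E₀ = V₀·N(d₁) − D·e^(−rT)·N(d₂)
   = 329.2092·0.996961 − 245.1905·0.763865·0.994291 = 141.985517
B₀ = V₀ − E₀ = 329.2092 − 141.985517 = 187.223683

B0=187.2237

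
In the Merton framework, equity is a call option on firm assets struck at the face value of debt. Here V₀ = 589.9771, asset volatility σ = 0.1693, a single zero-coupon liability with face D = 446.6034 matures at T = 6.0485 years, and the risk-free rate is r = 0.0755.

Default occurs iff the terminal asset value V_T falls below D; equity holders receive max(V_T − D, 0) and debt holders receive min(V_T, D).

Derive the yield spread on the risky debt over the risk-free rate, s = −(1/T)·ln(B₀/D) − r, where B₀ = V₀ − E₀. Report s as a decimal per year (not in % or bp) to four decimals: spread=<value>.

d₁ = [ln(V₀/D) + (r + σ²/2)T] / (σ√T)
   = [ln(589.9771/446.6034) + (0.0755 + 0.5·0.1693²)·6.0485] / (0.1693·√6.0485)
   = [0.278413 + 0.543344] / 0.416371 = 1.973616
d₂ = d₁ − σ√T = 1.973616 − 0.416371 = 1.557245
N(d₁) = 0.975787,  N(d₂) = 0.940294,  e^(−rT) = 0.633395
E₀ = V₀·N(d₁) − D·e^(−rT)·N(d₂)
   = 589.9771·0.975787 − 446.6034·0.633395·0.940294 = 309.705456
B₀ = V₀ − E₀ = 589.9771 − 309.705456 = 280.271644
spread = −(1/T)·ln(B₀/D) − r = −(1/6.0485)·ln(280.271644/446.6034) − 0.0755 = 0.00152929

spread=0.0015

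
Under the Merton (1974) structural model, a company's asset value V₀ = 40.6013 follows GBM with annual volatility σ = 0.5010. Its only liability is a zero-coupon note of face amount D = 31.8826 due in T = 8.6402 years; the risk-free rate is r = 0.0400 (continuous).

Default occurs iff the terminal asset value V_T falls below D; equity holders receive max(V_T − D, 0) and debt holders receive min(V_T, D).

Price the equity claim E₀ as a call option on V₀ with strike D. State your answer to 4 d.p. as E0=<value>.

E0=27.0966

d₁ = [ln(V₀/D) + (r + σ²/2)T] / (σ√T)
   = [ln(40.6013/31.8826) + (0.0400 + 0.5·0.5010²)·8.6402] / (0.5010·√8.6402)
   = [0.241740 + 1.429957] / 1.472650 = 1.135162
d₂ = d₁ − σ√T = 1.135162 − 1.472650 = -0.337488
N(d₁) = 0.871846,  N(d₂) = 0.367875,  e^(−rT) = 0.707790
E₀ = V₀·N(d₁) − D·e^(−rT)·N(d₂)
   = 40.6013·0.871846 − 31.8826·0.707790·0.367875 = 27.096571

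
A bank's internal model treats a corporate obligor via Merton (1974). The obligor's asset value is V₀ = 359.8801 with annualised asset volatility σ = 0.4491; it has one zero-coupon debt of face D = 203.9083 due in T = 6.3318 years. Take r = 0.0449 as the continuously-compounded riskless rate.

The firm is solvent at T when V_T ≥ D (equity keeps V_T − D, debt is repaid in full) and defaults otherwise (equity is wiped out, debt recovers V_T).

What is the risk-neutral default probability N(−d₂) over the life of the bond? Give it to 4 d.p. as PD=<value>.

d₁ = [ln(V₀/D) + (r + σ²/2)T] / (σ√T)
   = [ln(359.8801/203.9083) + (0.0449 + 0.5·0.4491²)·6.3318] / (0.4491·√6.3318)
   = [0.568101 + 0.922831] / 1.130073 = 1.319323
d₂ = d₁ − σ√T = 1.319323 − 1.130073 = 0.189249
risk-neutral PD = N(−d₂) = N(-0.189249) = 0.424949

PD=0.4249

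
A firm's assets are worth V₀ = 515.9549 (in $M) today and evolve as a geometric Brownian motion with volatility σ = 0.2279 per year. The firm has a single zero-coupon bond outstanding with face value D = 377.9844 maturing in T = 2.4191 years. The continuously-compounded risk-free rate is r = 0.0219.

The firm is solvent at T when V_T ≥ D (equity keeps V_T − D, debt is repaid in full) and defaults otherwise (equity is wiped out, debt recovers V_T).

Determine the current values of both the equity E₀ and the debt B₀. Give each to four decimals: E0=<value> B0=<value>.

d₁ = [ln(V₀/D) + (r + σ²/2)T] / (σ√T)
   = [ln(515.9549/377.9844) + (0.0219 + 0.5·0.2279²)·2.4191] / (0.2279·√2.4191)
   = [0.311166 + 0.115800] / 0.354463 = 1.204545
d₂ = d₁ − σ√T = 1.204545 − 0.354463 = 0.850081
N(d₁) = 0.885810,  N(d₂) = 0.802360,  e^(−rT) = 0.948401
E₀ = V₀·N(d₁) − D·e^(−rT)·N(d₂)
   = 515.9549·0.885810 − 377.9844·0.948401·0.802360 = 169.407684
B₀ = V₀ − E₀ = 515.9549 − 169.407684 = 346.547216

E0=169.4077 B0=346.5472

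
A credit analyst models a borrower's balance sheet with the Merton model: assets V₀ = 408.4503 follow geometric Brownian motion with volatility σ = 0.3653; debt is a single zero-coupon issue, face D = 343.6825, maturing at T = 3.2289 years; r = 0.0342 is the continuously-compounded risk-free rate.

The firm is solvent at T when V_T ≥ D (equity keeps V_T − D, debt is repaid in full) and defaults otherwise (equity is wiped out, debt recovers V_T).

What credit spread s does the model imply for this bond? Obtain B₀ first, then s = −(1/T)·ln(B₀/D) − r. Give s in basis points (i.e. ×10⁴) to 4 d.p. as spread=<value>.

d₁ = [ln(V₀/D) + (r + σ²/2)T] / (σ√T)
   = [ln(408.4503/343.6825) + (0.0342 + 0.5·0.3653²)·3.2289] / (0.3653·√3.2289)
   = [0.172652 + 0.325867] / 0.656413 = 0.759460
d₂ = d₁ − σ√T = 0.759460 − 0.656413 = 0.103047
N(d₁) = 0.776211,  N(d₂) = 0.541037,  e^(−rT) = 0.895450
E₀ = V₀·N(d₁) − D·e^(−rT)·N(d₂)
   = 408.4503·0.776211 − 343.6825·0.895450·0.541037 = 150.539153
B₀ = V₀ − E₀ = 408.4503 − 150.539153 = 257.911147
spread = −(1/T)·ln(B₀/D) − r = −(1/3.2289)·ln(257.911147/343.6825) − 0.0342 = 0.05471670
in basis points: 0.05471670 × 10⁴ = 547.1670 bp

spread=547.1670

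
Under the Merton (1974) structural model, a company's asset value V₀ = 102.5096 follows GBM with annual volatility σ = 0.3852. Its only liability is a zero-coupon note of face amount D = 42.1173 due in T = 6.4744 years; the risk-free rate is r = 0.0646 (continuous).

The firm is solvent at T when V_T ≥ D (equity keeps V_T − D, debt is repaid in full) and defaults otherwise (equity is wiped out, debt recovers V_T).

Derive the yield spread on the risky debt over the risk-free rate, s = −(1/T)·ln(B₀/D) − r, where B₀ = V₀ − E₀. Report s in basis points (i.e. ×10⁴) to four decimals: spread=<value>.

d₁ = [ln(V₀/D) + (r + σ²/2)T] / (σ√T)
   = [ln(102.5096/42.1173) + (0.0646 + 0.5·0.3852²)·6.4744] / (0.3852·√6.4744)
   = [0.889498 + 0.898579] / 0.980135 = 1.824316
d₂ = d₁ − σ√T = 1.824316 − 0.980135 = 0.844181
N(d₁) = 0.965948,  N(d₂) = 0.800716,  e^(−rT) = 0.658200
E₀ = V₀·N(d₁) − D·e^(−rT)·N(d₂)
   = 102.5096·0.965948 − 42.1173·0.658200·0.800716 = 76.821795
B₀ = V₀ − E₀ = 102.5096 − 76.821795 = 25.687805
spread = −(1/T)·ln(B₀/D) − r = −(1/6.4744)·ln(25.687805/42.1173) − 0.0646 = 0.01176881
in basis points: 0.01176881 × 10⁴ = 117.6881 bp

spread=117.6881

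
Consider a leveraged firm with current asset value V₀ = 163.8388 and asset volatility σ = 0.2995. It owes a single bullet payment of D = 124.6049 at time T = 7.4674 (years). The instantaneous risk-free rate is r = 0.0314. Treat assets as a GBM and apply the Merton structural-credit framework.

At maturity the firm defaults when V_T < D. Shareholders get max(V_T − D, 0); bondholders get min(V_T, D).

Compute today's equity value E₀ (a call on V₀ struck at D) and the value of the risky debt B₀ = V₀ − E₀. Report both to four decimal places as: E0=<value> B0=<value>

d₁ = [ln(V₀/D) + (r + σ²/2)T] / (σ√T)
   = [ln(163.8388/124.6049) + (0.0314 + 0.5·0.2995²)·7.4674] / (0.2995·√7.4674)
   = [0.273735 + 0.569390] / 0.818430 = 1.030174
d₂ = d₁ − σ√T = 1.030174 − 0.818430 = 0.211744
N(d₁) = 0.848536,  N(d₂) = 0.583847,  e^(−rT) = 0.790985
E₀ = V₀·N(d₁) − D·e^(−rT)·N(d₂)
   = 163.8388·0.848536 − 124.6049·0.790985·0.583847 = 81.478820
B₀ = V₀ − E₀ = 163.8388 − 81.478820 = 82.359980

E0=81.4788 B0=82.3600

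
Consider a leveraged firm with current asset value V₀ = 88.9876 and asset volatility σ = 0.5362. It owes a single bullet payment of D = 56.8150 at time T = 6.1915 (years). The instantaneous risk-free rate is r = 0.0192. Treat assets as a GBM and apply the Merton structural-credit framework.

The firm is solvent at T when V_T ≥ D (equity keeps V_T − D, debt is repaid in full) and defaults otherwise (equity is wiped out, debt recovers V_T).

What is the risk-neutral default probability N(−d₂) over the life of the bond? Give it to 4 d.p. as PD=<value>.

PD=0.5955

d₁ = [ln(V₀/D) + (r + σ²/2)T] / (σ√T)
   = [ln(88.9876/56.8150) + (0.0192 + 0.5·0.5362²)·6.1915] / (0.5362·√6.1915)
   = [0.448697 + 1.008937] / 1.334212 = 1.092506
d₂ = d₁ − σ√T = 1.092506 − 1.334212 = -0.241706
risk-neutral PD = N(−d₂) = N(0.241706) = 0.595496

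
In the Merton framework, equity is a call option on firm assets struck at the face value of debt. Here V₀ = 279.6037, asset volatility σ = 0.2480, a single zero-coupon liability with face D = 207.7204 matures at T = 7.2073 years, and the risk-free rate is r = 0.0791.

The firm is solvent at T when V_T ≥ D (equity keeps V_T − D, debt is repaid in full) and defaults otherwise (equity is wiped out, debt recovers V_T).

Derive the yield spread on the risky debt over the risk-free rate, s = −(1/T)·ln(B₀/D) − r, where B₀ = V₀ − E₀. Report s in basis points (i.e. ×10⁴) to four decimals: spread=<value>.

spread=63.5374

d₁ = [ln(V₀/D) + (r + σ²/2)T] / (σ√T)
   = [ln(279.6037/207.7204) + (0.0791 + 0.5·0.2480²)·7.2073] / (0.2480·√7.2073)
   = [0.297180 + 0.791736] / 0.665791 = 1.635523
d₂ = d₁ − σ√T = 1.635523 − 0.665791 = 0.969732
N(d₁) = 0.949030,  N(d₂) = 0.833910,  e^(−rT) = 0.565470
E₀ = V₀·N(d₁) − D·e^(−rT)·N(d₂)
   = 279.6037·0.949030 − 207.7204·0.565470·0.833910 = 167.401544
B₀ = V₀ − E₀ = 279.6037 − 167.401544 = 112.202156
spread = −(1/T)·ln(B₀/D) − r = −(1/7.2073)·ln(112.202156/207.7204) − 0.0791 = 0.00635374
in basis points: 0.00635374 × 10⁴ = 63.5374 bp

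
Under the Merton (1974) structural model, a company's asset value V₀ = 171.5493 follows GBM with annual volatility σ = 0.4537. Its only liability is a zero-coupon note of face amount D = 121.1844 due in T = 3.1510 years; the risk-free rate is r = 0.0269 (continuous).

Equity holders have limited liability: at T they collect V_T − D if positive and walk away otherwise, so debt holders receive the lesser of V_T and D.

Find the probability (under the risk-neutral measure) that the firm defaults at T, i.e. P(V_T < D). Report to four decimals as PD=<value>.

d₁ = [ln(V₀/D) + (r + σ²/2)T] / (σ√T)
   = [ln(171.5493/121.1844) + (0.0269 + 0.5·0.4537²)·3.1510] / (0.4537·√3.1510)
   = [0.347557 + 0.409069] / 0.805365 = 0.939482
d₂ = d₁ − σ√T = 0.939482 − 0.805365 = 0.134116
risk-neutral PD = N(−d₂) = N(-0.134116) = 0.446655

PD=0.4467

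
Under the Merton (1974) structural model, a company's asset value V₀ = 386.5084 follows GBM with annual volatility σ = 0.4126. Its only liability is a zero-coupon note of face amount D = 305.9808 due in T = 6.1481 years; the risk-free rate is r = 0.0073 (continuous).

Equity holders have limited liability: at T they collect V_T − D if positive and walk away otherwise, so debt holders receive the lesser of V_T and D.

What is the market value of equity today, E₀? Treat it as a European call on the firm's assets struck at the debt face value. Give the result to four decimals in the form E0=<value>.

E0=184.1829

d₁ = [ln(V₀/D) + (r + σ²/2)T] / (σ√T)
   = [ln(386.5084/305.9808) + (0.0073 + 0.5·0.4126²)·6.1481] / (0.4126·√6.1481)
   = [0.233631 + 0.568204] / 1.023057 = 0.783764
d₂ = d₁ − σ√T = 0.783764 − 1.023057 = -0.239293
N(d₁) = 0.783411,  N(d₂) = 0.405439,  e^(−rT) = 0.956111
E₀ = V₀·N(d₁) − D·e^(−rT)·N(d₂)
   = 386.5084·0.783411 − 305.9808·0.956111·0.405439 = 184.182872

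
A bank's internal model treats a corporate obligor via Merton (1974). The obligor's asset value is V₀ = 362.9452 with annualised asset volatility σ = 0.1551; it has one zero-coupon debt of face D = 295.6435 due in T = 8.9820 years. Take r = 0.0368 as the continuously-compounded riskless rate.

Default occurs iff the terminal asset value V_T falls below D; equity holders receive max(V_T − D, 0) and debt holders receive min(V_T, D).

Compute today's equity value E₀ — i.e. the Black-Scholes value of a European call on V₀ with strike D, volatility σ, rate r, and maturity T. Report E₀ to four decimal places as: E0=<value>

d₁ = [ln(V₀/D) + (r + σ²/2)T] / (σ√T)
   = [ln(362.9452/295.6435) + (0.0368 + 0.5·0.1551²)·8.9820] / (0.1551·√8.9820)
   = [0.205098 + 0.438573] / 0.464834 = 1.384731
d₂ = d₁ − σ√T = 1.384731 − 0.464834 = 0.919896
N(d₁) = 0.916933,  N(d₂) = 0.821187,  e^(−rT) = 0.718537
E₀ = V₀·N(d₁) − D·e^(−rT)·N(d₂)
   = 362.9452·0.916933 − 295.6435·0.718537·0.821187 = 158.350896

E0=158.3509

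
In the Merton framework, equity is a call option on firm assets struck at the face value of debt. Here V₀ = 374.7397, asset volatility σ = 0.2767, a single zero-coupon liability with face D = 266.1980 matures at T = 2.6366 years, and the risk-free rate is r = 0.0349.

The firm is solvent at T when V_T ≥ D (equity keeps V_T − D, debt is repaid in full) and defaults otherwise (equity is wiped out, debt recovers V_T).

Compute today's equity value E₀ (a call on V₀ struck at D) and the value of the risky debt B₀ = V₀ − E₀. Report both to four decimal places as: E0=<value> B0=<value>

d₁ = [ln(V₀/D) + (r + σ²/2)T] / (σ√T)
   = [ln(374.7397/266.1980) + (0.0349 + 0.5·0.2767²)·2.6366] / (0.2767·√2.6366)
   = [0.341991 + 0.192950] / 0.449295 = 1.190625
d₂ = d₁ − σ√T = 1.190625 − 0.449295 = 0.741330
N(d₁) = 0.883100,  N(d₂) = 0.770753,  e^(−rT) = 0.912089
E₀ = V₀·N(d₁) − D·e^(−rT)·N(d₂)
   = 374.7397·0.883100 − 266.1980·0.912089·0.770753 = 143.796354
B₀ = V₀ − E₀ = 374.7397 − 143.796354 = 230.943346

E0=143.7964 B0=230.9433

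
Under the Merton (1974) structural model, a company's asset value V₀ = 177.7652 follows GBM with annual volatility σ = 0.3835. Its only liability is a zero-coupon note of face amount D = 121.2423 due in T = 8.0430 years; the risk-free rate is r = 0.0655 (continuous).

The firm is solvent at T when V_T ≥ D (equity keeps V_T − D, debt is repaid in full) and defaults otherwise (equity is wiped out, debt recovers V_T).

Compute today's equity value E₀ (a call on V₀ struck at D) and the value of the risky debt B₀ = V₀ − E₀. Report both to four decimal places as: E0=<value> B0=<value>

d₁ = [ln(V₀/D) + (r + σ²/2)T] / (σ√T)
   = [ln(177.7652/121.2423) + (0.0655 + 0.5·0.3835²)·8.0430] / (0.3835·√8.0430)
   = [0.382673 + 1.118268] / 1.087613 = 1.380031
d₂ = d₁ − σ√T = 1.380031 − 1.087613 = 0.292418
N(d₁) = 0.916212,  N(d₂) = 0.615017,  e^(−rT) = 0.590482
E₀ = V₀·N(d₁) − D·e^(−rT)·N(d₂)
   = 177.7652·0.916212 − 121.2423·0.590482·0.615017 = 118.840641
B₀ = V₀ − E₀ = 177.7652 − 118.840641 = 58.924559

E0=118.8406 B0=58.9246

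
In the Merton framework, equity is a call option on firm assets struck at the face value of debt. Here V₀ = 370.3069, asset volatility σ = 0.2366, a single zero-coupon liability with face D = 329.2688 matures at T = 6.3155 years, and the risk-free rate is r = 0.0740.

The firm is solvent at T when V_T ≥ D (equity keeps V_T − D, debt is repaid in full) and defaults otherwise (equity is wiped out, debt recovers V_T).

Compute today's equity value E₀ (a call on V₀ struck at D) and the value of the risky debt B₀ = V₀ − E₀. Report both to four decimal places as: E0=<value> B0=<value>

E0=177.7066 B0=192.6003

d₁ = [ln(V₀/D) + (r + σ²/2)T] / (σ√T)
   = [ln(370.3069/329.2688) + (0.0740 + 0.5·0.2366²)·6.3155] / (0.2366·√6.3155)
   = [0.117458 + 0.644116] / 0.594591 = 1.280836
d₂ = d₁ − σ√T = 1.280836 − 0.594591 = 0.686245
N(d₁) = 0.899874,  N(d₂) = 0.753721,  e^(−rT) = 0.626663
E₀ = V₀·N(d₁) − D·e^(−rT)·N(d₂)
   = 370.3069·0.899874 − 329.2688·0.626663·0.753721 = 177.706650
B₀ = V₀ − E₀ = 370.3069 − 177.706650 = 192.600250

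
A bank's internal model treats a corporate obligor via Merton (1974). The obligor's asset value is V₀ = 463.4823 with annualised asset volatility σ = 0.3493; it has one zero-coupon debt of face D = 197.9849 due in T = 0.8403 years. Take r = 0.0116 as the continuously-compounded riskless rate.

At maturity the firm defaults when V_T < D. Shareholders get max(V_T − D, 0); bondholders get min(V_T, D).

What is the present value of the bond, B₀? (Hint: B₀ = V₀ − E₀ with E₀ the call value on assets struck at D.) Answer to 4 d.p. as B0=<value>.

d₁ = [ln(V₀/D) + (r + σ²/2)T] / (σ√T)
   = [ln(463.4823/197.9849) + (0.0116 + 0.5·0.3493²)·0.8403] / (0.3493·√0.8403)
   = [0.850577 + 0.061010] / 0.320196 = 2.846968
d₂ = d₁ − σ√T = 2.846968 − 0.320196 = 2.526773
N(d₁) = 0.997793,  N(d₂) = 0.994244,  e^(−rT) = 0.990300
E₀ = V₀·N(d₁) − D·e^(−rT)·N(d₂)
   = 463.4823·0.997793 − 197.9849·0.990300·0.994244 = 267.523534
B₀ = V₀ − E₀ = 463.4823 − 267.523534 = 195.958766

B0=195.9588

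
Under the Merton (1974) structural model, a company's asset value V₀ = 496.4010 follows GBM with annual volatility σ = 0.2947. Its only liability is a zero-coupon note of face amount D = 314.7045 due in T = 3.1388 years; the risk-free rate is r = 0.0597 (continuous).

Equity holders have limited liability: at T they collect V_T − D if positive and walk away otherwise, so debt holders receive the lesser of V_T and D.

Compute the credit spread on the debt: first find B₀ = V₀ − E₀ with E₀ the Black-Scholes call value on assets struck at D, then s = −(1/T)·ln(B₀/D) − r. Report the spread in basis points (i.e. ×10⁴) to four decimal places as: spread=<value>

spread=120.0199

d₁ = [ln(V₀/D) + (r + σ²/2)T] / (σ√T)
   = [ln(496.4010/314.7045) + (0.0597 + 0.5·0.2947²)·3.1388] / (0.2947·√3.1388)
   = [0.455750 + 0.323686] / 0.522110 = 1.492857
d₂ = d₁ − σ√T = 1.492857 − 0.522110 = 0.970748
N(d₁) = 0.932263,  N(d₂) = 0.834163,  e^(−rT) = 0.829123
E₀ = V₀·N(d₁) − D·e^(−rT)·N(d₂)
   = 496.4010·0.932263 − 314.7045·0.829123·0.834163 = 245.118976
B₀ = V₀ − E₀ = 496.4010 − 245.118976 = 251.282024
spread = −(1/T)·ln(B₀/D) − r = −(1/3.1388)·ln(251.282024/314.7045) − 0.0597 = 0.01200199
in basis points: 0.01200199 × 10⁴ = 120.0199 bp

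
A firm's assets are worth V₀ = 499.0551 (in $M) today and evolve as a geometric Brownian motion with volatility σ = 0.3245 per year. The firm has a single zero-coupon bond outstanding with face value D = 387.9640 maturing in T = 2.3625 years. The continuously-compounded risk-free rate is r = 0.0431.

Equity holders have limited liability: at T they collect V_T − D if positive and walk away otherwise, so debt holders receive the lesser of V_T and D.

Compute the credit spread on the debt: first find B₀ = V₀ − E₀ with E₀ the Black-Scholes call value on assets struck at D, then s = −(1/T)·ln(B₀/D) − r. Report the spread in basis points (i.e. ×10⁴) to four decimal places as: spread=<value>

d₁ = [ln(V₀/D) + (r + σ²/2)T] / (σ√T)
   = [ln(499.0551/387.9640) + (0.0431 + 0.5·0.3245²)·2.3625] / (0.3245·√2.3625)
   = [0.251804 + 0.226210] / 0.498770 = 0.958384
d₂ = d₁ − σ√T = 0.958384 − 0.498770 = 0.459614
N(d₁) = 0.831065,  N(d₂) = 0.677103,  e^(−rT) = 0.903189
E₀ = V₀·N(d₁) − D·e^(−rT)·N(d₂)
   = 499.0551·0.831065 − 387.9640·0.903189·0.677103 = 177.487276
B₀ = V₀ − E₀ = 499.0551 − 177.487276 = 321.567824
spread = −(1/T)·ln(B₀/D) − r = −(1/2.3625)·ln(321.567824/387.9640) − 0.0431 = 0.03635146
in basis points: 0.03635146 × 10⁴ = 363.5146 bp

spread=363.5146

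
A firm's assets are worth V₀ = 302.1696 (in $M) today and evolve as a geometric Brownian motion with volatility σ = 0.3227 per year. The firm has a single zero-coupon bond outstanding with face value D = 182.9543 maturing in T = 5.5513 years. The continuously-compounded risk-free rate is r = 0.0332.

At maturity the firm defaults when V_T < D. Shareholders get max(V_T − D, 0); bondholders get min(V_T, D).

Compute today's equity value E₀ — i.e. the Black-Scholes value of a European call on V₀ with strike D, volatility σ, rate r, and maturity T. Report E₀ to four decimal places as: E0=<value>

d₁ = [ln(V₀/D) + (r + σ²/2)T] / (σ√T)
   = [ln(302.1696/182.9543) + (0.0332 + 0.5·0.3227²)·5.5513] / (0.3227·√5.5513)
   = [0.501752 + 0.473346] / 0.760320 = 1.282484
d₂ = d₁ − σ√T = 1.282484 − 0.760320 = 0.522165
N(d₁) = 0.900164,  N(d₂) = 0.699222,  e^(−rT) = 0.831684
E₀ = V₀·N(d₁) − D·e^(−rT)·N(d₂)
   = 302.1696·0.900164 − 182.9543·0.831684·0.699222 = 165.608373

E0=165.6084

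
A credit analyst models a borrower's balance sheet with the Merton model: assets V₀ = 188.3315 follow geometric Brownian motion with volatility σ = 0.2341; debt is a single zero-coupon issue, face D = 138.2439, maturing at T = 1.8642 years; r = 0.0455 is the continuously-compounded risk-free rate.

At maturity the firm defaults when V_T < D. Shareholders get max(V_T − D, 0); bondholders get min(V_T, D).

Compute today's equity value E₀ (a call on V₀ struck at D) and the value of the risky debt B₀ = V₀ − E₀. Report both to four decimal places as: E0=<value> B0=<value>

E0=63.9001 B0=124.4314

d₁ = [ln(V₀/D) + (r + σ²/2)T] / (σ√T)
   = [ln(188.3315/138.2439) + (0.0455 + 0.5·0.2341²)·1.8642] / (0.2341·√1.8642)
   = [0.309184 + 0.135903] / 0.319630 = 1.392507
d₂ = d₁ − σ√T = 1.392507 − 0.319630 = 1.072876
N(d₁) = 0.918115,  N(d₂) = 0.858337,  e^(−rT) = 0.918677
E₀ = V₀·N(d₁) − D·e^(−rT)·N(d₂)
   = 188.3315·0.918115 − 138.2439·0.918677·0.858337 = 63.900065
B₀ = V₀ − E₀ = 188.3315 − 63.900065 = 124.431435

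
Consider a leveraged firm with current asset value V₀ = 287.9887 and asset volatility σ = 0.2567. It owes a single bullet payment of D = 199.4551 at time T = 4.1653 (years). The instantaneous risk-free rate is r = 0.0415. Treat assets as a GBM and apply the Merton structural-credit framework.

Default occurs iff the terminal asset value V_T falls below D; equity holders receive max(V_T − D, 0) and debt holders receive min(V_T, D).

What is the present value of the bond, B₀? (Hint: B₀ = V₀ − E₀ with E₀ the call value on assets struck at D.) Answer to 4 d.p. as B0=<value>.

d₁ = [ln(V₀/D) + (r + σ²/2)T] / (σ√T)
   = [ln(287.9887/199.4551) + (0.0415 + 0.5·0.2567²)·4.1653] / (0.2567·√4.1653)
   = [0.367332 + 0.310096] / 0.523901 = 1.293047
d₂ = d₁ − σ√T = 1.293047 − 0.523901 = 0.769146
N(d₁) = 0.902003,  N(d₂) = 0.779097,  e^(−rT) = 0.841255
E₀ = V₀·N(d₁) − D·e^(−rT)·N(d₂)
   = 287.9887·0.902003 − 199.4551·0.841255·0.779097 = 129.039819
B₀ = V₀ − E₀ = 287.9887 − 129.039819 = 158.948881

B0=158.9489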